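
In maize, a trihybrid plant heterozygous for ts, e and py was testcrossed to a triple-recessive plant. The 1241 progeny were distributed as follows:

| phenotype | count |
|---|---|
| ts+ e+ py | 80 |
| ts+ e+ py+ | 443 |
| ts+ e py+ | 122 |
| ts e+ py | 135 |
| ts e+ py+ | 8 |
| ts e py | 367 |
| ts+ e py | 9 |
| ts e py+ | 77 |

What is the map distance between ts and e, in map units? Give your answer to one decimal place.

22.1 map units

The two most frequent reciprocal classes, ts e py and ts+ e+ py+, are the parental types, so the F1 was ts e py / ts+ e+ py+.
The two rarest classes, ts+ e py and ts e+ py+, are the double crossovers. Comparing them with the parentals, only the ts allele has switched, so ts is the middle locus and the order is py – ts – e.
Crossovers in the ts–e interval produce the single-crossover classes ts e+ py and ts+ e py+ (135 + 122 = 257) plus the double crossovers (17).
RF(ts–e) = (257 + 17) / 1241 = 274/1241 = 0.2208 → 22.1 map units.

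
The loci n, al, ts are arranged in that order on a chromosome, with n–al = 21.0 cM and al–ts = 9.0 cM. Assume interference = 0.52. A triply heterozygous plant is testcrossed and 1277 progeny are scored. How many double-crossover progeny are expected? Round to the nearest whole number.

12

Map distances give recombination frequencies of 0.210 and 0.090 for the two intervals.
With interference 0.52 (so coincidence = 0.48), expected double-crossover frequency = 0.210 × 0.090 × 0.48 = 0.00907.
Expected number = 0.00907 × 1277 = 11.58 ≈ 12.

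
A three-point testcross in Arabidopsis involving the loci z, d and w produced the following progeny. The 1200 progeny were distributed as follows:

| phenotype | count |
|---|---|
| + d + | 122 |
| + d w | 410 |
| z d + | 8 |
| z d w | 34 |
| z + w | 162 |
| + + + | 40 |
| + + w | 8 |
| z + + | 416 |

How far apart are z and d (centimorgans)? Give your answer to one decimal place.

7.5 centimorgans

The two most frequent reciprocal classes, z + + and + d w, are the parental types, so the F1 was z + + / + d w.
The two rarest classes, z d + and + + w, are the double crossovers. Comparing them with the parentals, only the d allele has switched, so d is the middle locus and the order is z – d – w.
Crossovers in the z–d interval produce the single-crossover classes + + + and z d w (40 + 34 = 74) plus the double crossovers (16).
RF(z–d) = (74 + 16) / 1200 = 90/1200 = 0.0750 → 7.5 centimorgans.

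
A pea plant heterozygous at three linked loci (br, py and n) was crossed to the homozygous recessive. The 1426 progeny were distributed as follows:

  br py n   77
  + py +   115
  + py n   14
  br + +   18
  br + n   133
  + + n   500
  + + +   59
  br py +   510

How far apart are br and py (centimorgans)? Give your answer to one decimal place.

The two most frequent reciprocal classes, + + n and br py +, are the parental types, so the F1 was + + n / br py +.
The two rarest classes, + py n and br + +, are the double crossovers. Comparing them with the parentals, only the py allele has switched, so py is the middle locus and the order is br – py – n.
Crossovers in the br–py interval produce the single-crossover classes br + n and + py + (133 + 115 = 248) plus the double crossovers (32).
RF(br–py) = (248 + 32) / 1426 = 280/1426 = 0.1964 → 19.6 centimorgans.

19.6 centimorgans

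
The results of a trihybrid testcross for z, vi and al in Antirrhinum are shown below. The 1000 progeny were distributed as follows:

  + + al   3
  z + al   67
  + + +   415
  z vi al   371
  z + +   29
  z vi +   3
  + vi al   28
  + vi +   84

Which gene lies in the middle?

al

The two most frequent reciprocal classes, + + + and z vi al, are the parental types, so the F1 was + + + / z vi al.
The two rarest classes, + + al and z vi +, are the double crossovers. Comparing them with the parentals, only the al allele has switched, so al is the middle locus and the order is z – al – vi.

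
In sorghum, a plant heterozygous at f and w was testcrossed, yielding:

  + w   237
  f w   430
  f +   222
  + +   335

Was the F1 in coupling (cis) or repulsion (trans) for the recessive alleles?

cis

The two most frequent classes are + + (335) and f w (430); these are the parental (non-recombinant) types.
So the F1 carried + + on one chromosome and f w on the other — the recessive alleles are on the same chromosome (cis / coupling).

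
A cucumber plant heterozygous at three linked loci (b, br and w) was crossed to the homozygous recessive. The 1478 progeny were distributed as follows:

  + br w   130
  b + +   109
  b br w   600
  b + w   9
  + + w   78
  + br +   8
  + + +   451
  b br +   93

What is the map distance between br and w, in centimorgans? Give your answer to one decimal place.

12.7 centimorgans

The two most frequent reciprocal classes, b br w and + + +, are the parental types, so the F1 was b br w / + + +.
The two rarest classes, b + w and + br +, are the double crossovers. Comparing them with the parentals, only the br allele has switched, so br is the middle locus and the order is w – br – b.
Crossovers in the w–br interval produce the single-crossover classes b br + and + + w (93 + 78 = 171) plus the double crossovers (17).
RF(w–br) = (171 + 17) / 1478 = 188/1478 = 0.1272 → 12.7 centimorgans.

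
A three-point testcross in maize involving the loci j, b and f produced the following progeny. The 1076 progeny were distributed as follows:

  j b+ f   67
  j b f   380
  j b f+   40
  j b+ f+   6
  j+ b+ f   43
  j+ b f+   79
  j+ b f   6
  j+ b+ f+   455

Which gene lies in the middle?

j

The two most frequent reciprocal classes, j b f and j+ b+ f+, are the parental types, so the F1 was j b f / j+ b+ f+.
The two rarest classes, j+ b f and j b+ f+, are the double crossovers. Comparing them with the parentals, only the j allele has switched, so j is the middle locus and the order is b – j – f.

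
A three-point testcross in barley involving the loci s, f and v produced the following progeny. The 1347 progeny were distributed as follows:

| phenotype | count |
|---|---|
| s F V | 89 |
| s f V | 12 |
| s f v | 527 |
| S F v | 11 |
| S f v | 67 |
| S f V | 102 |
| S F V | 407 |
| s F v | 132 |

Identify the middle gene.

v

The two most frequent reciprocal classes, S F V and s f v, are the parental types, so the F1 was S F V / s f v.
The two rarest classes, S F v and s f V, are the double crossovers. Comparing them with the parentals, only the v allele has switched, so v is the middle locus and the order is f – v – s.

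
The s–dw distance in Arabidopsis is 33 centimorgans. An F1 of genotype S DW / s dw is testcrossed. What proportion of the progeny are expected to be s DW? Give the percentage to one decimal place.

A map distance of 33 centimorgans corresponds to a recombination frequency of 0.330.
The F1 is S DW / s dw, so s DW is a recombinant gamete class with expected frequency r/2 = 0.330/2 = 0.1650.
That is 0.1650 = 16.5% of the progeny.

16.5%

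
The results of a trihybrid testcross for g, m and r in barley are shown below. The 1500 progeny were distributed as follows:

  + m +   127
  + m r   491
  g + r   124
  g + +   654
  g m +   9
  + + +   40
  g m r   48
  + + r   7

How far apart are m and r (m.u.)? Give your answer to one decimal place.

The two most frequent reciprocal classes, + m r and g + +, are the parental types, so the F1 was + m r / g + +.
The two rarest classes, + + r and g m +, are the double crossovers. Comparing them with the parentals, only the m allele has switched, so m is the middle locus and the order is g – m – r.
Crossovers in the m–r interval produce the single-crossover classes + m + and g + r (127 + 124 = 251) plus the double crossovers (16).
RF(m–r) = (251 + 16) / 1500 = 267/1500 = 0.1780 → 17.8 m.u.

17.8 m.u.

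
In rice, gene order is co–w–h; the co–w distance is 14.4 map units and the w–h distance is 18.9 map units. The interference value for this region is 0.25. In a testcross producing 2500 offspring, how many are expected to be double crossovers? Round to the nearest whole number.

51

Map distances give recombination frequencies of 0.144 and 0.189 for the two intervals.
With interference 0.25 (so coincidence = 0.75), expected double-crossover frequency = 0.144 × 0.189 × 0.75 = 0.02041.
Expected number = 0.02041 × 2500 = 51.03 ≈ 51.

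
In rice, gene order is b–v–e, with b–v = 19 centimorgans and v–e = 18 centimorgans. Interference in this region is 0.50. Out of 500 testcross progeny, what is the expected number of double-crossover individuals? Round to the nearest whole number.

9

Map distances give recombination frequencies of 0.190 and 0.180 for the two intervals.
With interference 0.50 (so coincidence = 0.50), expected double-crossover frequency = 0.190 × 0.180 × 0.50 = 0.01710.
Expected number = 0.01710 × 500 = 8.55 ≈ 9.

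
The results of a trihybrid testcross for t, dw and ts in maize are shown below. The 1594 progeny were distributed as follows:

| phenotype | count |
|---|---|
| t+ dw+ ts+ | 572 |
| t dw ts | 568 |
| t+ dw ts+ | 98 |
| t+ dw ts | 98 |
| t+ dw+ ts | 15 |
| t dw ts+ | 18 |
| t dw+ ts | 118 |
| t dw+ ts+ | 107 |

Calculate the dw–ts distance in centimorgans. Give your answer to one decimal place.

The two most frequent reciprocal classes, t+ dw+ ts+ and t dw ts, are the parental types, so the F1 was t+ dw+ ts+ / t dw ts.
The two rarest classes, t+ dw+ ts and t dw ts+, are the double crossovers. Comparing them with the parentals, only the ts allele has switched, so ts is the middle locus and the order is t – ts – dw.
Crossovers in the ts–dw interval produce the single-crossover classes t+ dw ts+ and t dw+ ts (98 + 118 = 216) plus the double crossovers (33).
RF(ts–dw) = (216 + 33) / 1594 = 249/1594 = 0.1562 → 15.6 centimorgans.

15.6 centimorgans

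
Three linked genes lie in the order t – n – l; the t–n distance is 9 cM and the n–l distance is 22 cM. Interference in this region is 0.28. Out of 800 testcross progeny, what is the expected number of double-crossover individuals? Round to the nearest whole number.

Map distances give recombination frequencies of 0.090 and 0.220 for the two intervals.
With interference 0.28 (so coincidence = 0.72), expected double-crossover frequency = 0.090 × 0.220 × 0.72 = 0.01426.
Expected number = 0.01426 × 800 = 11.40 ≈ 11.

11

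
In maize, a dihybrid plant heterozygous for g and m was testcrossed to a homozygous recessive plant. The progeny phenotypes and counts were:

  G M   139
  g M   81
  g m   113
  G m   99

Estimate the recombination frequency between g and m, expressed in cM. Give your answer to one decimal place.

The two most frequent classes, G M (139) and g m (113), are the parental types, so the F1 was G M / g m.
The recombinant classes are G m and g M: 99 + 81 = 180.
Recombination frequency = 180/432 = 0.4167 ≈ 41.7%, i.e. 41.7 cM.

41.7 cM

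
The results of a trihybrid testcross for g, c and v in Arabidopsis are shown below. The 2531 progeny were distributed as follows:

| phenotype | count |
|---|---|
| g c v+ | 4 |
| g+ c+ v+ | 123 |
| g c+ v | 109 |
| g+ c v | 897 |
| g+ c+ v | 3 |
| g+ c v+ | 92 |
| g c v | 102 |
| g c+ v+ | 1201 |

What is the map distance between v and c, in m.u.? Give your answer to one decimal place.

8.2 m.u.

The two most frequent reciprocal classes, g c+ v+ and g+ c v, are the parental types, so the F1 was g c+ v+ / g+ c v.
The two rarest classes, g c v+ and g+ c+ v, are the double crossovers. Comparing them with the parentals, only the c allele has switched, so c is the middle locus and the order is v – c – g.
Crossovers in the v–c interval produce the single-crossover classes g c+ v and g+ c v+ (109 + 92 = 201) plus the double crossovers (7).
RF(v–c) = (201 + 7) / 2531 = 208/2531 = 0.0822 → 8.2 m.u.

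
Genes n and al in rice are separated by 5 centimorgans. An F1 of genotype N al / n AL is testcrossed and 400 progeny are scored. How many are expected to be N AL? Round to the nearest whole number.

A map distance of 5 centimorgans corresponds to a recombination frequency of 0.050.
The F1 is N al / n AL, so N AL is a recombinant gamete class with expected frequency r/2 = 0.050/2 = 0.0250.
Expected number = 0.0250 × 400 = 10.00 ≈ 10.

10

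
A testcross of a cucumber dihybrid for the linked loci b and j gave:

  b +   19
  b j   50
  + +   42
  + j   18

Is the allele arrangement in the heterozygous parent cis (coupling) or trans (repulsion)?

The two most frequent classes are + + (42) and b j (50); these are the parental (non-recombinant) types.
So the F1 carried + + on one chromosome and b j on the other — the recessive alleles are on the same chromosome (cis / coupling).

cis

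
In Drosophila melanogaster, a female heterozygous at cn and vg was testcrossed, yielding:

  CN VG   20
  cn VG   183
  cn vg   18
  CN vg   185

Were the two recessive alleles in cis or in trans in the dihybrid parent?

trans

The two most frequent classes are CN vg (185) and cn VG (183); these are the parental (non-recombinant) types.
So the F1 carried CN vg on one chromosome and cn VG on the other — the recessive alleles are on opposite chromosomes (trans / repulsion).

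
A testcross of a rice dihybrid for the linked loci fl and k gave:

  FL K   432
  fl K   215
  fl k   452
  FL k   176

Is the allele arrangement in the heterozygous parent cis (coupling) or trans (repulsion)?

cis

The two most frequent classes are FL K (432) and fl k (452); these are the parental (non-recombinant) types.
So the F1 carried FL K on one chromosome and fl k on the other — the recessive alleles are on the same chromosome (cis / coupling).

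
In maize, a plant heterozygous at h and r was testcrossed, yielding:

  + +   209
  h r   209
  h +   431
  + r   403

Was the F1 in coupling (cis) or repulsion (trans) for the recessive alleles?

The two most frequent classes are + r (403) and h + (431); these are the parental (non-recombinant) types.
So the F1 carried + r on one chromosome and h + on the other — the recessive alleles are on opposite chromosomes (trans / repulsion).

trans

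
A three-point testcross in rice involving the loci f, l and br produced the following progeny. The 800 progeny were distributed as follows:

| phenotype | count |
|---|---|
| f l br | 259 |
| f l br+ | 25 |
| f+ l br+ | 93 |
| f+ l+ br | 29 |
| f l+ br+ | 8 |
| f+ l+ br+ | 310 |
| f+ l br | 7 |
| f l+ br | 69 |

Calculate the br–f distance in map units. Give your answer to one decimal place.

The two most frequent reciprocal classes, f l br and f+ l+ br+, are the parental types, so the F1 was f l br / f+ l+ br+.
The two rarest classes, f+ l br and f l+ br+, are the double crossovers. Comparing them with the parentals, only the f allele has switched, so f is the middle locus and the order is br – f – l.
Crossovers in the br–f interval produce the single-crossover classes f l br+ and f+ l+ br (25 + 29 = 54) plus the double crossovers (15).
RF(br–f) = (54 + 15) / 800 = 69/800 = 0.0862 → 8.6 map units.

8.6 map units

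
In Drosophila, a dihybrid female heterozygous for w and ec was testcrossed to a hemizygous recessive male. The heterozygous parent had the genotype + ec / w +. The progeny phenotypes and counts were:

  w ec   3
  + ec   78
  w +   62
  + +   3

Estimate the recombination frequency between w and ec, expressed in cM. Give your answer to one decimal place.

The recombinant classes are + + and w ec: 3 + 3 = 6.
Recombination frequency = 6/146 = 0.0411 ≈ 4.1%, i.e. 4.1 cM.

4.1 cM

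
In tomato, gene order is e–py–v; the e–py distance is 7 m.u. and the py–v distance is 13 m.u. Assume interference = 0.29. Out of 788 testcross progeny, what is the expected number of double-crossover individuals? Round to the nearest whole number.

Map distances give recombination frequencies of 0.070 and 0.130 for the two intervals.
With interference 0.29 (so coincidence = 0.71), expected double-crossover frequency = 0.070 × 0.130 × 0.71 = 0.00646.
Expected number = 0.00646 × 788 = 5.09 ≈ 5.

5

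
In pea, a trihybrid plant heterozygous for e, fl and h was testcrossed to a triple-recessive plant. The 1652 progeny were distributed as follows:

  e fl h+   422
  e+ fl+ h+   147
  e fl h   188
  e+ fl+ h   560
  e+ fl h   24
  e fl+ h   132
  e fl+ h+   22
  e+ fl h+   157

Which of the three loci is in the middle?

fl

The two most frequent reciprocal classes, e fl h+ and e+ fl+ h, are the parental types, so the F1 was e fl h+ / e+ fl+ h.
The two rarest classes, e fl+ h+ and e+ fl h, are the double crossovers. Comparing them with the parentals, only the fl allele has switched, so fl is the middle locus and the order is e – fl – h.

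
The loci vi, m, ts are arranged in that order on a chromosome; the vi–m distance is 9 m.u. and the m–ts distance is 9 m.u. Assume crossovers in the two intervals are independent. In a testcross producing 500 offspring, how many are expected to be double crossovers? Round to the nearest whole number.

Map distances give recombination frequencies of 0.090 and 0.090 for the two intervals.
With no interference, expected double-crossover frequency = 0.090 × 0.090 = 0.00810.
Expected number = 0.00810 × 500 = 4.05 ≈ 4.

4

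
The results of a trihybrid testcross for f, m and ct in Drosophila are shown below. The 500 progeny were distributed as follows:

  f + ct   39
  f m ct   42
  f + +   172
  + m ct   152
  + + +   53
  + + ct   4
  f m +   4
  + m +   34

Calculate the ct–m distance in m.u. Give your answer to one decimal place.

16.2 m.u.

The two most frequent reciprocal classes, f + + and + m ct, are the parental types, so the F1 was f + + / + m ct.
The two rarest classes, f m + and + + ct, are the double crossovers. Comparing them with the parentals, only the m allele has switched, so m is the middle locus and the order is ct – m – f.
Crossovers in the ct–m interval produce the single-crossover classes f + ct and + m + (39 + 34 = 73) plus the double crossovers (8).
RF(ct–m) = (73 + 8) / 500 = 81/500 = 0.1620 → 16.2 m.u.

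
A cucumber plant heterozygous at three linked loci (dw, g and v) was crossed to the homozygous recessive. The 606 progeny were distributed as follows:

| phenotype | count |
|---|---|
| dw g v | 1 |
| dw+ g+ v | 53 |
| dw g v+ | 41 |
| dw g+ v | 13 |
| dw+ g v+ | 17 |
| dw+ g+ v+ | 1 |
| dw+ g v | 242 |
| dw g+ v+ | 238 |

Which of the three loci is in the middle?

dw

The two most frequent reciprocal classes, dw+ g v and dw g+ v+, are the parental types, so the F1 was dw+ g v / dw g+ v+.
The two rarest classes, dw g v and dw+ g+ v+, are the double crossovers. Comparing them with the parentals, only the dw allele has switched, so dw is the middle locus and the order is v – dw – g.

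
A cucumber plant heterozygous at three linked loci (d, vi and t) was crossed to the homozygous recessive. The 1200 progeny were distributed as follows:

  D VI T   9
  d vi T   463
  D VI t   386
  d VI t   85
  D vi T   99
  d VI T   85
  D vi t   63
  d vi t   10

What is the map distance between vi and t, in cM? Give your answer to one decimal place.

The two most frequent reciprocal classes, d vi T and D VI t, are the parental types, so the F1 was d vi T / D VI t.
The two rarest classes, d vi t and D VI T, are the double crossovers. Comparing them with the parentals, only the t allele has switched, so t is the middle locus and the order is d – t – vi.
Crossovers in the t–vi interval produce the single-crossover classes d VI T and D vi t (85 + 63 = 148) plus the double crossovers (19).
RF(t–vi) = (148 + 19) / 1200 = 167/1200 = 0.1392 → 13.9 cM.

13.9 cM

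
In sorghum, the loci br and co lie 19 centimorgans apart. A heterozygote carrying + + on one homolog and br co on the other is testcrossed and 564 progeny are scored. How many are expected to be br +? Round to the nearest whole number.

A map distance of 19 centimorgans corresponds to a recombination frequency of 0.190.
The F1 is + + / br co, so br + is a recombinant gamete class with expected frequency r/2 = 0.190/2 = 0.0950.
Expected number = 0.0950 × 564 = 53.58 ≈ 54.

54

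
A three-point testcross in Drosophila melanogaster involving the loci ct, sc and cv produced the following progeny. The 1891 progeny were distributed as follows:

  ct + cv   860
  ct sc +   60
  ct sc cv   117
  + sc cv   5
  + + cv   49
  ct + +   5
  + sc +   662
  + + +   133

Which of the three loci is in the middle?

The two most frequent reciprocal classes, ct + cv and + sc +, are the parental types, so the F1 was ct + cv / + sc +.
The two rarest classes, ct + + and + sc cv, are the double crossovers. Comparing them with the parentals, only the cv allele has switched, so cv is the middle locus and the order is ct – cv – sc.

cv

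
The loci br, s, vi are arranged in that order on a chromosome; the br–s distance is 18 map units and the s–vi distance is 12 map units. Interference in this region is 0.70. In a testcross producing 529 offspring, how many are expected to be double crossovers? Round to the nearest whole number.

3

Map distances give recombination frequencies of 0.180 and 0.120 for the two intervals.
With interference 0.70 (so coincidence = 0.30), expected double-crossover frequency = 0.180 × 0.120 × 0.30 = 0.00648.
Expected number = 0.00648 × 529 = 3.43 ≈ 3.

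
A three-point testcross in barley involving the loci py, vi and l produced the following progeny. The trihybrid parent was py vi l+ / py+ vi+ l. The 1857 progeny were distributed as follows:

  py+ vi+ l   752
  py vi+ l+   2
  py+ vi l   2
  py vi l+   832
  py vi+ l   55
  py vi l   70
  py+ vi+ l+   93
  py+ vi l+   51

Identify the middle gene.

The two rarest classes, py vi+ l+ and py+ vi l, are the double crossovers. Comparing them with the parentals, only the vi allele has switched, so vi is the middle locus and the order is l – vi – py.

vi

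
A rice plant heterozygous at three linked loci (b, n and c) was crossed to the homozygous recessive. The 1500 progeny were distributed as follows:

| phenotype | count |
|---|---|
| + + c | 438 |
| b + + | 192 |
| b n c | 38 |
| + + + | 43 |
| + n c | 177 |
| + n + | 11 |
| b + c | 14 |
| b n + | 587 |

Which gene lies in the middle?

b

The two most frequent reciprocal classes, + + c and b n +, are the parental types, so the F1 was + + c / b n +.
The two rarest classes, b + c and + n +, are the double crossovers. Comparing them with the parentals, only the b allele has switched, so b is the middle locus and the order is c – b – n.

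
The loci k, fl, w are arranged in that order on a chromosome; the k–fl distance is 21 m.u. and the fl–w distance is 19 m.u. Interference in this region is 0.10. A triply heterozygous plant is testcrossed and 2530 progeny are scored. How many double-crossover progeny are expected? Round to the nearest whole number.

Map distances give recombination frequencies of 0.210 and 0.190 for the two intervals.
With interference 0.10 (so coincidence = 0.90), expected double-crossover frequency = 0.210 × 0.190 × 0.90 = 0.03591.
Expected number = 0.03591 × 2530 = 90.85 ≈ 91.

91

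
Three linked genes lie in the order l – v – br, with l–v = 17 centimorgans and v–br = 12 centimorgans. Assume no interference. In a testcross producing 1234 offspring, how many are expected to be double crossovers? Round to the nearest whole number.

25

Map distances give recombination frequencies of 0.170 and 0.120 for the two intervals.
With no interference, expected double-crossover frequency = 0.170 × 0.120 = 0.02040.
Expected number = 0.02040 × 1234 = 25.17 ≈ 25.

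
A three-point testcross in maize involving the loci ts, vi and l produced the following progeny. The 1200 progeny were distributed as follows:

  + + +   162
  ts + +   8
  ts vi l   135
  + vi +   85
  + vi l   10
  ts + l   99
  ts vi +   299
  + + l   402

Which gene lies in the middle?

vi

The two most frequent reciprocal classes, + + l and ts vi +, are the parental types, so the F1 was + + l / ts vi +.
The two rarest classes, + vi l and ts + +, are the double crossovers. Comparing them with the parentals, only the vi allele has switched, so vi is the middle locus and the order is ts – vi – l.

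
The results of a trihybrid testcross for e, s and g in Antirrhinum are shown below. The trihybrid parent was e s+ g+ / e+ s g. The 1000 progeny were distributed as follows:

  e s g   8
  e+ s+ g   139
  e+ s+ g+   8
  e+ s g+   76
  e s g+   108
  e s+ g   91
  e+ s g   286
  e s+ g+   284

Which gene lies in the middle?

e

The two rarest classes, e+ s+ g+ and e s g, are the double crossovers. Comparing them with the parentals, only the e allele has switched, so e is the middle locus and the order is g – e – s.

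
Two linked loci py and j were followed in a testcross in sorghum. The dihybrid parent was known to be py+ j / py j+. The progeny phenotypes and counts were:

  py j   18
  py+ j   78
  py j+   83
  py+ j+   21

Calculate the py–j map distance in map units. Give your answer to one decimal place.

19.5 map units

The recombinant classes are py+ j+ and py j: 21 + 18 = 39.
Recombination frequency = 39/200 = 0.1950 ≈ 19.5%, i.e. 19.5 map units.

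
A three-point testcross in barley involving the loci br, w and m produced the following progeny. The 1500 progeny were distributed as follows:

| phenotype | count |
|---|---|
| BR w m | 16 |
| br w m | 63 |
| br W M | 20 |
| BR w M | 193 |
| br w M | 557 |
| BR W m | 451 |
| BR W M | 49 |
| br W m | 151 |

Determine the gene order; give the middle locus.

w

The two most frequent reciprocal classes, br w M and BR W m, are the parental types, so the F1 was br w M / BR W m.
The two rarest classes, br W M and BR w m, are the double crossovers. Comparing them with the parentals, only the w allele has switched, so w is the middle locus and the order is br – w – m.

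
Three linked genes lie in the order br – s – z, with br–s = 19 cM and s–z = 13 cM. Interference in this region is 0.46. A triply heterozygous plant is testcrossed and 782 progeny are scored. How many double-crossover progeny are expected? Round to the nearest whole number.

Map distances give recombination frequencies of 0.190 and 0.130 for the two intervals.
With interference 0.46 (so coincidence = 0.54), expected double-crossover frequency = 0.190 × 0.130 × 0.54 = 0.01334.
Expected number = 0.01334 × 782 = 10.43 ≈ 10.

10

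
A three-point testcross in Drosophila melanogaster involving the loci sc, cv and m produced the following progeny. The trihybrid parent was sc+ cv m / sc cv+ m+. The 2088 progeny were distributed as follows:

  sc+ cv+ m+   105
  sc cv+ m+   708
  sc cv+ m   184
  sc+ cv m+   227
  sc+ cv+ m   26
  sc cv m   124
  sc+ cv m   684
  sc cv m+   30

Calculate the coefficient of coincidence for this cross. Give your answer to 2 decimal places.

The two rarest classes, sc+ cv+ m and sc cv m+, are the double crossovers. Comparing them with the parentals, only the cv allele has switched, so cv is the middle locus and the order is sc – cv – m.
sc–cv: (229 + 56)/2088 = 0.1365; cv–m: (411 + 56)/2088 = 0.2237.
Expected DCO frequency = 0.1365 × 0.2237 ≈ 0.03054; observed = 56/2088 ≈ 0.02682.
Coefficient of coincidence = 0.02682/0.03054 ≈ 0.88.

0.88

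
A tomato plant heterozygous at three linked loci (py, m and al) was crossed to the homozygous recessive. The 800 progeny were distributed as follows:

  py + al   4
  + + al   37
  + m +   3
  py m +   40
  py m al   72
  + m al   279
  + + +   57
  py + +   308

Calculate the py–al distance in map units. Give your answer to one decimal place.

The two most frequent reciprocal classes, py + + and + m al, are the parental types, so the F1 was py + + / + m al.
The two rarest classes, py + al and + m +, are the double crossovers. Comparing them with the parentals, only the al allele has switched, so al is the middle locus and the order is py – al – m.
Crossovers in the py–al interval produce the single-crossover classes + + + and py m al (57 + 72 = 129) plus the double crossovers (7).
RF(py–al) = (129 + 7) / 800 = 136/800 = 0.1700 → 17.0 map units.

17.0 map units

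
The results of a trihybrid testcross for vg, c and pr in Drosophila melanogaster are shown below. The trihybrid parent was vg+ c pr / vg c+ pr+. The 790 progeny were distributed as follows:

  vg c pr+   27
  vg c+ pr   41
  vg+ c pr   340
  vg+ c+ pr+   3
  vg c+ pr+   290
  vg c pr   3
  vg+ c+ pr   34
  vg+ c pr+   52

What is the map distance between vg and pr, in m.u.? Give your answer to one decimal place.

12.5 m.u.

The two rarest classes, vg c pr and vg+ c+ pr+, are the double crossovers. Comparing them with the parentals, only the vg allele has switched, so vg is the middle locus and the order is pr – vg – c.
Crossovers in the pr–vg interval produce the single-crossover classes vg+ c pr+ and vg c+ pr (52 + 41 = 93) plus the double crossovers (6).
RF(pr–vg) = (93 + 6) / 790 = 99/790 = 0.1253 → 12.5 m.u.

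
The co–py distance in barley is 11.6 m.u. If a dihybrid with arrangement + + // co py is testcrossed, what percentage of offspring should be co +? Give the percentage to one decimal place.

A map distance of 11.6 m.u. corresponds to a recombination frequency of 0.116.
The F1 is + + / co py, so co + is a recombinant gamete class with expected frequency r/2 = 0.116/2 = 0.0580.
That is 0.0580 = 5.8% of the progeny.

5.8%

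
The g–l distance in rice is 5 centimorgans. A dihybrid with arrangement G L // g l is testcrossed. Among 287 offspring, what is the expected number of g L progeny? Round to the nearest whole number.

A map distance of 5 centimorgans corresponds to a recombination frequency of 0.050.
The F1 is G L / g l, so g L is a recombinant gamete class with expected frequency r/2 = 0.050/2 = 0.0250.
Expected number = 0.0250 × 287 = 7.18 ≈ 7.

7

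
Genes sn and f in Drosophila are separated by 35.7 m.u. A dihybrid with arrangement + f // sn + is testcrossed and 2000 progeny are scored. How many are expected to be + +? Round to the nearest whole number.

357

A map distance of 35.7 m.u. corresponds to a recombination frequency of 0.357.
The F1 is + f / sn +, so + + is a recombinant gamete class with expected frequency r/2 = 0.357/2 = 0.1785.
Expected number = 0.1785 × 2000 = 357.00 ≈ 357.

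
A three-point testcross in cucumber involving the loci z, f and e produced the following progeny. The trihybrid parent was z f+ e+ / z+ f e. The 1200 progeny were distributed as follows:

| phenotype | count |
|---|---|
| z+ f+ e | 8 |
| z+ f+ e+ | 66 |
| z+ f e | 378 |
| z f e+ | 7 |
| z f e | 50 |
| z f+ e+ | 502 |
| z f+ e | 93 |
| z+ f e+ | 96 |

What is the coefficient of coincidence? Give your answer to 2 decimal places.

The two rarest classes, z f e+ and z+ f+ e, are the double crossovers. Comparing them with the parentals, only the f allele has switched, so f is the middle locus and the order is e – f – z.
e–f: (189 + 15)/1200 = 0.1700; f–z: (116 + 15)/1200 = 0.1092.
Expected DCO frequency = 0.1700 × 0.1092 ≈ 0.01856; observed = 15/1200 ≈ 0.01250.
Coefficient of coincidence = 0.01250/0.01856 ≈ 0.67.

0.67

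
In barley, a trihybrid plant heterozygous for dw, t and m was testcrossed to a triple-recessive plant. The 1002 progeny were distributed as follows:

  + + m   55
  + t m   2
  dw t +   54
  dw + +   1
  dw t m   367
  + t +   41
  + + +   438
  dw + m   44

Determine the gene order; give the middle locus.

The two most frequent reciprocal classes, + + + and dw t m, are the parental types, so the F1 was + + + / dw t m.
The two rarest classes, dw + + and + t m, are the double crossovers. Comparing them with the parentals, only the dw allele has switched, so dw is the middle locus and the order is m – dw – t.

dw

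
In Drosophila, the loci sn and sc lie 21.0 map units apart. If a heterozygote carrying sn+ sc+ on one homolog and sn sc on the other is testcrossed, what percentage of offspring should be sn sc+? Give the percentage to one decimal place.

10.5%

A map distance of 21.0 map units corresponds to a recombination frequency of 0.210.
The F1 is sn+ sc+ / sn sc, so sn sc+ is a recombinant gamete class with expected frequency r/2 = 0.210/2 = 0.1050.
That is 0.1050 = 10.5% of the progeny.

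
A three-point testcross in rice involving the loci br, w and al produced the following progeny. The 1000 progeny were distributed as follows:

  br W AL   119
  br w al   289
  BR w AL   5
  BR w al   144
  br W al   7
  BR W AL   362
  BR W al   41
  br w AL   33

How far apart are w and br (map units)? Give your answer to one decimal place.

27.5 map units

The two most frequent reciprocal classes, br w al and BR W AL, are the parental types, so the F1 was br w al / BR W AL.
The two rarest classes, br W al and BR w AL, are the double crossovers. Comparing them with the parentals, only the w allele has switched, so w is the middle locus and the order is al – w – br.
Crossovers in the w–br interval produce the single-crossover classes BR w al and br W AL (144 + 119 = 263) plus the double crossovers (12).
RF(w–br) = (263 + 12) / 1000 = 275/1000 = 0.2750 → 27.5 map units.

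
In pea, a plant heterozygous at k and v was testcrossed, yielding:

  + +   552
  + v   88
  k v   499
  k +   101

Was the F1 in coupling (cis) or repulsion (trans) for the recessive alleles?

The two most frequent classes are + + (552) and k v (499); these are the parental (non-recombinant) types.
So the F1 carried + + on one chromosome and k v on the other — the recessive alleles are on the same chromosome (cis / coupling).

cis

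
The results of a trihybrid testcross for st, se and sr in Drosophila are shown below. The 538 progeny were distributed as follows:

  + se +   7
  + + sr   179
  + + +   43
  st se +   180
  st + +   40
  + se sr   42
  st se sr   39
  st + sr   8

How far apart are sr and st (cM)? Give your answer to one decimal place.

18.0 cM

The two most frequent reciprocal classes, + + sr and st se +, are the parental types, so the F1 was + + sr / st se +.
The two rarest classes, st + sr and + se +, are the double crossovers. Comparing them with the parentals, only the st allele has switched, so st is the middle locus and the order is se – st – sr.
Crossovers in the st–sr interval produce the single-crossover classes + + + and st se sr (43 + 39 = 82) plus the double crossovers (15).
RF(st–sr) = (82 + 15) / 538 = 97/538 = 0.1803 → 18.0 cM.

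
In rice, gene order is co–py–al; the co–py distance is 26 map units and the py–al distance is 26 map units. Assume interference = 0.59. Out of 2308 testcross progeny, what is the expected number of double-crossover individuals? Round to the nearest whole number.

Map distances give recombination frequencies of 0.260 and 0.260 for the two intervals.
With interference 0.59 (so coincidence = 0.41), expected double-crossover frequency = 0.260 × 0.260 × 0.41 = 0.02772.
Expected number = 0.02772 × 2308 = 63.97 ≈ 64.

64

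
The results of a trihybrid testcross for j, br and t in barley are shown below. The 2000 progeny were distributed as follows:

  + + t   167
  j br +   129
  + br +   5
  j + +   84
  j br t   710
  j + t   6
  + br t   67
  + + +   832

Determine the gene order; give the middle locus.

The two most frequent reciprocal classes, j br t and + + +, are the parental types, so the F1 was j br t / + + +.
The two rarest classes, j + t and + br +, are the double crossovers. Comparing them with the parentals, only the br allele has switched, so br is the middle locus and the order is j – br – t.

br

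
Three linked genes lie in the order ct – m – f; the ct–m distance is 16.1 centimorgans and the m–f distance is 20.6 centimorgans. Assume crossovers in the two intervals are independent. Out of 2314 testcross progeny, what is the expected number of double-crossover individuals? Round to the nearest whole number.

77

Map distances give recombination frequencies of 0.161 and 0.206 for the two intervals.
With no interference, expected double-crossover frequency = 0.161 × 0.206 = 0.03317.
Expected number = 0.03317 × 2314 = 76.75 ≈ 77.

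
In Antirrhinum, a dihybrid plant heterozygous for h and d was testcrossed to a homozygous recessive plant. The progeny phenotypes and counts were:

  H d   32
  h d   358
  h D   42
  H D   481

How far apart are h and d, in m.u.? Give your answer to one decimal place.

The two most frequent classes, H D (481) and h d (358), are the parental types, so the F1 was H D / h d.
The recombinant classes are H d and h D: 32 + 42 = 74.
Recombination frequency = 74/913 = 0.0811 ≈ 8.1%, i.e. 8.1 m.u.

8.1 m.u.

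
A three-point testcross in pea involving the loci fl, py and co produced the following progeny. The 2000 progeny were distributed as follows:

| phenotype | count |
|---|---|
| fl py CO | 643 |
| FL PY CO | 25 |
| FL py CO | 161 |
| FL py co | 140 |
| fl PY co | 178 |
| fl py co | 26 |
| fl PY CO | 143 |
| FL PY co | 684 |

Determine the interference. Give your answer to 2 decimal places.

0.22

The two most frequent reciprocal classes, FL PY co and fl py CO, are the parental types, so the F1 was FL PY co / fl py CO.
The two rarest classes, FL PY CO and fl py co, are the double crossovers. Comparing them with the parentals, only the co allele has switched, so co is the middle locus and the order is py – co – fl.
py–co: (283 + 51)/2000 = 0.1670; co–fl: (339 + 51)/2000 = 0.1950.
Expected DCO frequency = 0.1670 × 0.1950 ≈ 0.03257; observed = 51/2000 ≈ 0.02550.
Coefficient of coincidence = 0.02550/0.03257 ≈ 0.78; interference = 1 − 0.78 = 0.22.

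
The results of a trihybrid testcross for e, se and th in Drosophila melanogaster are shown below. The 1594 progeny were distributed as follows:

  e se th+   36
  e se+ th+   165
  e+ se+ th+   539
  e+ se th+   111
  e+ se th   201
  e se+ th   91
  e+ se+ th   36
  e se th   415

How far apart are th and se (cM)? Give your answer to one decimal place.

17.2 cM

The two most frequent reciprocal classes, e se th and e+ se+ th+, are the parental types, so the F1 was e se th / e+ se+ th+.
The two rarest classes, e se th+ and e+ se+ th, are the double crossovers. Comparing them with the parentals, only the th allele has switched, so th is the middle locus and the order is se – th – e.
Crossovers in the se–th interval produce the single-crossover classes e se+ th and e+ se th+ (91 + 111 = 202) plus the double crossovers (72).
RF(se–th) = (202 + 72) / 1594 = 274/1594 = 0.1719 → 17.2 cM.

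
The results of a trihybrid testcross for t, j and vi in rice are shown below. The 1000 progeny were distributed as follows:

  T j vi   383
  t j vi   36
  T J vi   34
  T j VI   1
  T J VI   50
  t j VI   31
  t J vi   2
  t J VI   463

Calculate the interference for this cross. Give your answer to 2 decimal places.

0.50

The two most frequent reciprocal classes, T j vi and t J VI, are the parental types, so the F1 was T j vi / t J VI.
The two rarest classes, T j VI and t J vi, are the double crossovers. Comparing them with the parentals, only the vi allele has switched, so vi is the middle locus and the order is j – vi – t.
j–vi: (65 + 3)/1000 = 0.0680; vi–t: (86 + 3)/1000 = 0.0890.
Expected DCO frequency = 0.0680 × 0.0890 ≈ 0.00605; observed = 3/1000 ≈ 0.00300.
Coefficient of coincidence = 0.00300/0.00605 ≈ 0.50; interference = 1 − 0.50 = 0.50.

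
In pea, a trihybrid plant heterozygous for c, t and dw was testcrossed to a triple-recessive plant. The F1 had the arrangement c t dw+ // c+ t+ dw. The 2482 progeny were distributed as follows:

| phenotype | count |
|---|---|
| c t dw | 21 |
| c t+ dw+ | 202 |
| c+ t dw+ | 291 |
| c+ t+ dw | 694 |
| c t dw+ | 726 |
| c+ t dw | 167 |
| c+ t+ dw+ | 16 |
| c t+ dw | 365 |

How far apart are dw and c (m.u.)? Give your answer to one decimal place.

27.9 m.u.

The two rarest classes, c t dw and c+ t+ dw+, are the double crossovers. Comparing them with the parentals, only the dw allele has switched, so dw is the middle locus and the order is t – dw – c.
Crossovers in the dw–c interval produce the single-crossover classes c+ t dw+ and c t+ dw (291 + 365 = 656) plus the double crossovers (37).
RF(dw–c) = (656 + 37) / 2482 = 693/2482 = 0.2792 → 27.9 m.u.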